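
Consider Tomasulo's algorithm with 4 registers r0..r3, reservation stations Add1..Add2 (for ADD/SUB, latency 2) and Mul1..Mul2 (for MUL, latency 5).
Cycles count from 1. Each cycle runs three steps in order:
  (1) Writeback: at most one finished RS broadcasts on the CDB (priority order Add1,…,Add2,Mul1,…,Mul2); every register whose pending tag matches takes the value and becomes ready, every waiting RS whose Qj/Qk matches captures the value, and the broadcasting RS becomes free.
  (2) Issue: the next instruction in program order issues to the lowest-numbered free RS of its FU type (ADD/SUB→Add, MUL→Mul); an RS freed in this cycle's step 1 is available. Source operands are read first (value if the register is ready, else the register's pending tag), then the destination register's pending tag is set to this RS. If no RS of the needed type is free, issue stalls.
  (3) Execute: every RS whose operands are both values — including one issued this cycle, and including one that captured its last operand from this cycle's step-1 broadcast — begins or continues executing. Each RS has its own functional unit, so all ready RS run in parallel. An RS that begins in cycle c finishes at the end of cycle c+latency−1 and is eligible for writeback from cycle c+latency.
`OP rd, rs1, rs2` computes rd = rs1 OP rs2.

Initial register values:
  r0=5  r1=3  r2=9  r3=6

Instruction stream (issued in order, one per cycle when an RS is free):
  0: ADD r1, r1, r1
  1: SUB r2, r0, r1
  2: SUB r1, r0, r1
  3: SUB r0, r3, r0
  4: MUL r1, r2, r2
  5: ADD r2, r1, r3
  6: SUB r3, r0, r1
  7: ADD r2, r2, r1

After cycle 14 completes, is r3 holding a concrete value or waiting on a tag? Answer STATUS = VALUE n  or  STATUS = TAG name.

STATUS = VALUE 0

c1: issue ADD r1<-Add1 | r0:5,r1:Add1,r2:9,r3:6
c2: issue SUB r2<-Add2 | r0:5,r1:Add1,r2:Add2,r3:6
c3: CDB Add1=6; issue SUB r1<-Add1 | r0:5,r1:Add1,r2:Add2,r3:6
c4: stall | r0:5,r1:Add1,r2:Add2,r3:6
c5: CDB Add1=-1; issue SUB r0<-Add1 | r0:Add1,r1:-1,r2:Add2,r3:6
c6: CDB Add2=-1; issue MUL r1<-Mul1 | r0:Add1,r1:Mul1,r2:-1,r3:6
c7: CDB Add1=1; issue ADD r2<-Add1 | r0:1,r1:Mul1,r2:Add1,r3:6
c8: issue SUB r3<-Add2 | r0:1,r1:Mul1,r2:Add1,r3:Add2
c9: stall | r0:1,r1:Mul1,r2:Add1,r3:Add2
c10: stall | r0:1,r1:Mul1,r2:Add1,r3:Add2
c11: CDB Mul1=1; stall | r0:1,r1:1,r2:Add1,r3:Add2
c12: stall | r0:1,r1:1,r2:Add1,r3:Add2
c13: CDB Add1=7; issue ADD r2<-Add1 | r0:1,r1:1,r2:Add1,r3:Add2
c14: CDB Add2=0 | r0:1,r1:1,r2:Add1,r3:0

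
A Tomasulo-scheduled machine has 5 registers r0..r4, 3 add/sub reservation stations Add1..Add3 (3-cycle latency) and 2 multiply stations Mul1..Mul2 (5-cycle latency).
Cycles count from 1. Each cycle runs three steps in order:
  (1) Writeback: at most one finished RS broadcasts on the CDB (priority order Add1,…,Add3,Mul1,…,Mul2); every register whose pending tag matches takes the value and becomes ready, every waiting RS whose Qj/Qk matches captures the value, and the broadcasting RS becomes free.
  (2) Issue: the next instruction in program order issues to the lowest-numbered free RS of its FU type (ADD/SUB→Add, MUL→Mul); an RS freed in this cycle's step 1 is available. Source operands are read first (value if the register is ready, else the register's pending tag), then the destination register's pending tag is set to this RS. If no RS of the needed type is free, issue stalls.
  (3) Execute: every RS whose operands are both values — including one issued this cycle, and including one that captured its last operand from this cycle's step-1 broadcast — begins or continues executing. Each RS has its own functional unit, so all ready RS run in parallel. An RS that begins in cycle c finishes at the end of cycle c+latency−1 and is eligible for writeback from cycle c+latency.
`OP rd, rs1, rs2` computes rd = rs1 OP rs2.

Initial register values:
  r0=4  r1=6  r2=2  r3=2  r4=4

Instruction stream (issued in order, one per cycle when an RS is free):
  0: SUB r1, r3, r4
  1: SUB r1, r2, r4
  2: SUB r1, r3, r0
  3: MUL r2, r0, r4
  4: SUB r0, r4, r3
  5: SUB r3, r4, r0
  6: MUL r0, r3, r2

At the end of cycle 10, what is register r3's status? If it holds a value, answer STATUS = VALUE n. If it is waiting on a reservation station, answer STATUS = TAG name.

c1: issue SUB r1<-Add1 | r0:4,r1:Add1,r2:2,r3:2,r4:4
c2: issue SUB r1<-Add2 | r0:4,r1:Add2,r2:2,r3:2,r4:4
c3: issue SUB r1<-Add3 | r0:4,r1:Add3,r2:2,r3:2,r4:4
c4: CDB Add1=-2; issue MUL r2<-Mul1 | r0:4,r1:Add3,r2:Mul1,r3:2,r4:4
c5: CDB Add2=-2; issue SUB r0<-Add1 | r0:Add1,r1:Add3,r2:Mul1,r3:2,r4:4
c6: CDB Add3=-2; issue SUB r3<-Add2 | r0:Add1,r1:-2,r2:Mul1,r3:Add2,r4:4
c7: issue MUL r0<-Mul2 | r0:Mul2,r1:-2,r2:Mul1,r3:Add2,r4:4
c8: CDB Add1=2 | r0:Mul2,r1:-2,r2:Mul1,r3:Add2,r4:4
c9: CDB Mul1=16 | r0:Mul2,r1:-2,r2:16,r3:Add2,r4:4
c10: - | r0:Mul2,r1:-2,r2:16,r3:Add2,r4:4

STATUS = TAG Add2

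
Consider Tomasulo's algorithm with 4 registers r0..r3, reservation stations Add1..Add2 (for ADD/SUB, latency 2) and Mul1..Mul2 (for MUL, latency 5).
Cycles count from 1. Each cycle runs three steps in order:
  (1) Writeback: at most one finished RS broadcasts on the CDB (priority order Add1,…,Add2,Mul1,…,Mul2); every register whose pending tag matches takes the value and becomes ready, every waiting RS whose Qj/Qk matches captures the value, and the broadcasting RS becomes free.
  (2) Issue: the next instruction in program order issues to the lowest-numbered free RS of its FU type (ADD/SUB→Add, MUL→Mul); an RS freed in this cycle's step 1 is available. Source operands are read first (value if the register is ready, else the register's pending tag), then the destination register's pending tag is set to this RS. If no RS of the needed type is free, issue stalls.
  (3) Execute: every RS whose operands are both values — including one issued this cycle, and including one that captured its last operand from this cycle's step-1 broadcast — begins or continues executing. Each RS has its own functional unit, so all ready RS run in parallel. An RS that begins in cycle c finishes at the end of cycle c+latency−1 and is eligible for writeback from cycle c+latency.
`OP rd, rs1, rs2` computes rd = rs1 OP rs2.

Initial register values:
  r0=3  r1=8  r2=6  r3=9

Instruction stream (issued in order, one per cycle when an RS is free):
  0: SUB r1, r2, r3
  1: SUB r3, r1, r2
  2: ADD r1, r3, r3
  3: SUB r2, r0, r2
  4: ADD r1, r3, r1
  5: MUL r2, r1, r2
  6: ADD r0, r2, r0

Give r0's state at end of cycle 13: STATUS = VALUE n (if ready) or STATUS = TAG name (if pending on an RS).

  c1: issue SUB r1<-Add1  regs: r0:3,r1:Add1,r2:6,r3:9
  c2: issue SUB r3<-Add2  regs: r0:3,r1:Add1,r2:6,r3:Add2
  c3: CDB Add1=-3; issue ADD r1<-Add1  regs: r0:3,r1:Add1,r2:6,r3:Add2
  c4: stall  regs: r0:3,r1:Add1,r2:6,r3:Add2
  c5: CDB Add2=-9; issue SUB r2<-Add2  regs: r0:3,r1:Add1,r2:Add2,r3:-9
  c6: stall  regs: r0:3,r1:Add1,r2:Add2,r3:-9
  c7: CDB Add1=-18; issue ADD r1<-Add1  regs: r0:3,r1:Add1,r2:Add2,r3:-9
  c8: CDB Add2=-3; issue MUL r2<-Mul1  regs: r0:3,r1:Add1,r2:Mul1,r3:-9
  c9: CDB Add1=-27; issue ADD r0<-Add1  regs: r0:Add1,r1:-27,r2:Mul1,r3:-9
  c10: -  regs: r0:Add1,r1:-27,r2:Mul1,r3:-9
  c11: -  regs: r0:Add1,r1:-27,r2:Mul1,r3:-9
  c12: -  regs: r0:Add1,r1:-27,r2:Mul1,r3:-9
  c13: -  regs: r0:Add1,r1:-27,r2:Mul1,r3:-9

STATUS = TAG Add1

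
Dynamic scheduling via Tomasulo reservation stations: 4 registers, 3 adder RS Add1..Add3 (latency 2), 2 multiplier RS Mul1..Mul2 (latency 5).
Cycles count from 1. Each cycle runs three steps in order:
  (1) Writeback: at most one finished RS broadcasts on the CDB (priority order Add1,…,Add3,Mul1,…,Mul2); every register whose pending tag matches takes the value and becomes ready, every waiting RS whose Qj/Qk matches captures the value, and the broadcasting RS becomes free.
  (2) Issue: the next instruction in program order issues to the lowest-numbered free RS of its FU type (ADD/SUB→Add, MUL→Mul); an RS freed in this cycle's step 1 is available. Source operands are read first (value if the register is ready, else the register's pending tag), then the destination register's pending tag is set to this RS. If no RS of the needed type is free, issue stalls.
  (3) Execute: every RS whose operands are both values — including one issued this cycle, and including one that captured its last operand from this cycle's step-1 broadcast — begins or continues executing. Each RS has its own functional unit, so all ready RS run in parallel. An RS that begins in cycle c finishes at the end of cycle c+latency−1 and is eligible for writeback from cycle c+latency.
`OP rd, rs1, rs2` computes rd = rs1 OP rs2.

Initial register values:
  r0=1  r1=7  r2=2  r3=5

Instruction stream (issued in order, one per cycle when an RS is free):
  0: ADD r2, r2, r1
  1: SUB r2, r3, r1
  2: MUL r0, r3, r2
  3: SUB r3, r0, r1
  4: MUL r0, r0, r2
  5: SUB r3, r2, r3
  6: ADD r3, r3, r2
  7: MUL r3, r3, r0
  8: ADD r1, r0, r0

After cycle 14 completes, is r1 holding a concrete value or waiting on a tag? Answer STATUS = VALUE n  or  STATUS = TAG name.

  c1: issue ADD r2<-Add1  regs: r0:1,r1:7,r2:Add1,r3:5
  c2: issue SUB r2<-Add2  regs: r0:1,r1:7,r2:Add2,r3:5
  c3: CDB Add1=9; issue MUL r0<-Mul1  regs: r0:Mul1,r1:7,r2:Add2,r3:5
  c4: CDB Add2=-2; issue SUB r3<-Add1  regs: r0:Mul1,r1:7,r2:-2,r3:Add1
  c5: issue MUL r0<-Mul2  regs: r0:Mul2,r1:7,r2:-2,r3:Add1
  c6: issue SUB r3<-Add2  regs: r0:Mul2,r1:7,r2:-2,r3:Add2
  c7: issue ADD r3<-Add3  regs: r0:Mul2,r1:7,r2:-2,r3:Add3
  c8: stall  regs: r0:Mul2,r1:7,r2:-2,r3:Add3
  c9: CDB Mul1=-10; issue MUL r3<-Mul1  regs: r0:Mul2,r1:7,r2:-2,r3:Mul1
  c10: stall  regs: r0:Mul2,r1:7,r2:-2,r3:Mul1
  c11: CDB Add1=-17; issue ADD r1<-Add1  regs: r0:Mul2,r1:Add1,r2:-2,r3:Mul1
  c12: -  regs: r0:Mul2,r1:Add1,r2:-2,r3:Mul1
  c13: CDB Add2=15  regs: r0:Mul2,r1:Add1,r2:-2,r3:Mul1
  c14: CDB Mul2=20  regs: r0:20,r1:Add1,r2:-2,r3:Mul1

STATUS = TAG Add1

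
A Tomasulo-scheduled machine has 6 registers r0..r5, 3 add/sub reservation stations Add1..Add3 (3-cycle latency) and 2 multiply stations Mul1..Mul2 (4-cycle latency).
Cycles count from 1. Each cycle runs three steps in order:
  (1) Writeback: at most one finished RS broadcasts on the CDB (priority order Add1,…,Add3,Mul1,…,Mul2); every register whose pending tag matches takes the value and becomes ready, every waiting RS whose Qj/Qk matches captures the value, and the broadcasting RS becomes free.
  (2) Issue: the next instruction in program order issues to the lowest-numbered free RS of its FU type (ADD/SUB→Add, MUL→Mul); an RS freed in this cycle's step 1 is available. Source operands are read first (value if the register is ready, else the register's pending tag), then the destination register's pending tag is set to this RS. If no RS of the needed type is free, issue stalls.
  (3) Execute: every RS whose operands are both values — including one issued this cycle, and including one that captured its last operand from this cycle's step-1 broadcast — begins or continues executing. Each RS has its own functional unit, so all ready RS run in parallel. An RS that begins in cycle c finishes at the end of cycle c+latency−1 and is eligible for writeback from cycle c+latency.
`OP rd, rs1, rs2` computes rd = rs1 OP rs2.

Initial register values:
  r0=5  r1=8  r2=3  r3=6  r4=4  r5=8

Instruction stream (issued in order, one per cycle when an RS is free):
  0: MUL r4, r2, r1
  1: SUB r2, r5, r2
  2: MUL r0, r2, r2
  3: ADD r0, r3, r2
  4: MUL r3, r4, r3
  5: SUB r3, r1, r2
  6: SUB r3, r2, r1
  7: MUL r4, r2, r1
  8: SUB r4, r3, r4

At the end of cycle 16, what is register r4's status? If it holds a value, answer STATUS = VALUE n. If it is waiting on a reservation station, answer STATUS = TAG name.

STATUS = VALUE -43

c1: issue MUL r4<-Mul1 | r0:5,r1:8,r2:3,r3:6,r4:Mul1,r5:8
c2: issue SUB r2<-Add1 | r0:5,r1:8,r2:Add1,r3:6,r4:Mul1,r5:8
c3: issue MUL r0<-Mul2 | r0:Mul2,r1:8,r2:Add1,r3:6,r4:Mul1,r5:8
c4: issue ADD r0<-Add2 | r0:Add2,r1:8,r2:Add1,r3:6,r4:Mul1,r5:8
c5: CDB Add1=5; stall | r0:Add2,r1:8,r2:5,r3:6,r4:Mul1,r5:8
c6: CDB Mul1=24; issue MUL r3<-Mul1 | r0:Add2,r1:8,r2:5,r3:Mul1,r4:24,r5:8
c7: issue SUB r3<-Add1 | r0:Add2,r1:8,r2:5,r3:Add1,r4:24,r5:8
c8: CDB Add2=11; issue SUB r3<-Add2 | r0:11,r1:8,r2:5,r3:Add2,r4:24,r5:8
c9: CDB Mul2=25; issue MUL r4<-Mul2 | r0:11,r1:8,r2:5,r3:Add2,r4:Mul2,r5:8
c10: CDB Add1=3; issue SUB r4<-Add1 | r0:11,r1:8,r2:5,r3:Add2,r4:Add1,r5:8
c11: CDB Add2=-3 | r0:11,r1:8,r2:5,r3:-3,r4:Add1,r5:8
c12: CDB Mul1=144 | r0:11,r1:8,r2:5,r3:-3,r4:Add1,r5:8
c13: CDB Mul2=40 | r0:11,r1:8,r2:5,r3:-3,r4:Add1,r5:8
c14: - | r0:11,r1:8,r2:5,r3:-3,r4:Add1,r5:8
c15: - | r0:11,r1:8,r2:5,r3:-3,r4:Add1,r5:8
c16: CDB Add1=-43 | r0:11,r1:8,r2:5,r3:-3,r4:-43,r5:8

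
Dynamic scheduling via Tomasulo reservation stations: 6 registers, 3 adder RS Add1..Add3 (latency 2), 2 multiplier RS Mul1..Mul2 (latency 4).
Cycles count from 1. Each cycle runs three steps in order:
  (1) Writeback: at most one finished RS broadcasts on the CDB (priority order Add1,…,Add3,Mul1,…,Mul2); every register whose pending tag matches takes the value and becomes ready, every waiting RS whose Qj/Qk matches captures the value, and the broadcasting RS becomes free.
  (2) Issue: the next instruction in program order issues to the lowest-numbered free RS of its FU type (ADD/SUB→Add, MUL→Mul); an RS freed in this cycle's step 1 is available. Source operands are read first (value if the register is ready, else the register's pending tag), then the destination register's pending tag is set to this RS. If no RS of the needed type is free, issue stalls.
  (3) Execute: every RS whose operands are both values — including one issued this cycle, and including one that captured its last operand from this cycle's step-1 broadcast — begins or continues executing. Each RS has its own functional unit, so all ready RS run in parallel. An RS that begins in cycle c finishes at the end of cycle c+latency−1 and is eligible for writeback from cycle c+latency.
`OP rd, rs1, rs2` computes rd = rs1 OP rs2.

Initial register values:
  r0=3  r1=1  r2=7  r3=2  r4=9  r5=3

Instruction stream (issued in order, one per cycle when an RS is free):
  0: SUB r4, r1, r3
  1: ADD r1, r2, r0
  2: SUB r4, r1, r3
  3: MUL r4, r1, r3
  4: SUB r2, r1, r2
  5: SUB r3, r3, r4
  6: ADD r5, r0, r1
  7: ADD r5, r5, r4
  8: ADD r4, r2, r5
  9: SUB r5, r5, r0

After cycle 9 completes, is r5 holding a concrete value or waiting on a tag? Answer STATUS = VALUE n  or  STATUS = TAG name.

STATUS = TAG Add3

c1: issue SUB r4<-Add1 | r0:3,r1:1,r2:7,r3:2,r4:Add1,r5:3
c2: issue ADD r1<-Add2 | r0:3,r1:Add2,r2:7,r3:2,r4:Add1,r5:3
c3: CDB Add1=-1; issue SUB r4<-Add1 | r0:3,r1:Add2,r2:7,r3:2,r4:Add1,r5:3
c4: CDB Add2=10; issue MUL r4<-Mul1 | r0:3,r1:10,r2:7,r3:2,r4:Mul1,r5:3
c5: issue SUB r2<-Add2 | r0:3,r1:10,r2:Add2,r3:2,r4:Mul1,r5:3
c6: CDB Add1=8; issue SUB r3<-Add1 | r0:3,r1:10,r2:Add2,r3:Add1,r4:Mul1,r5:3
c7: CDB Add2=3; issue ADD r5<-Add2 | r0:3,r1:10,r2:3,r3:Add1,r4:Mul1,r5:Add2
c8: CDB Mul1=20; issue ADD r5<-Add3 | r0:3,r1:10,r2:3,r3:Add1,r4:20,r5:Add3
c9: CDB Add2=13; issue ADD r4<-Add2 | r0:3,r1:10,r2:3,r3:Add1,r4:Add2,r5:Add3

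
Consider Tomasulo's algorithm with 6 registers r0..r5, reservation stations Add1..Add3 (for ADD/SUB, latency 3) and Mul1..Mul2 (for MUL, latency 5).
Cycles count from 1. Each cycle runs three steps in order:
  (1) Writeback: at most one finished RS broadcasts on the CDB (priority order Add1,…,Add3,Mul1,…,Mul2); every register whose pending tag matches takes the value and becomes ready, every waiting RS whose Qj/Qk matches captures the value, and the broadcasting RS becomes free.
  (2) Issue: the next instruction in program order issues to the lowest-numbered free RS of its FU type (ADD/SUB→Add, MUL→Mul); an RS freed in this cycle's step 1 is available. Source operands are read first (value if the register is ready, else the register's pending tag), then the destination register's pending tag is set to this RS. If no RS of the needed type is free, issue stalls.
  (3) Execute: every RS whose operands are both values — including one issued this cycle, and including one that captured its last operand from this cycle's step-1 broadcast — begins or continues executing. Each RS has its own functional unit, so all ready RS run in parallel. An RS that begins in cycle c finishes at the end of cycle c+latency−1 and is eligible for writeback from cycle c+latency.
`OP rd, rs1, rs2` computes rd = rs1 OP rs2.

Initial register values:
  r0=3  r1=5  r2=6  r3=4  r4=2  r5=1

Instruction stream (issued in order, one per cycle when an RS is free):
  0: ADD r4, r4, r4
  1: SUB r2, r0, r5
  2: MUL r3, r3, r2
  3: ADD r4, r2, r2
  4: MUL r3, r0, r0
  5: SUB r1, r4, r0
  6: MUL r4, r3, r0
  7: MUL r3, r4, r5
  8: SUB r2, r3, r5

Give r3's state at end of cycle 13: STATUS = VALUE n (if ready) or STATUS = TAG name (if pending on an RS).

STATUS = TAG Mul2

cycle 1: issue ADD r4<-Add1 // r0:3,r1:5,r2:6,r3:4,r4:Add1,r5:1
cycle 2: issue SUB r2<-Add2 // r0:3,r1:5,r2:Add2,r3:4,r4:Add1,r5:1
cycle 3: issue MUL r3<-Mul1 // r0:3,r1:5,r2:Add2,r3:Mul1,r4:Add1,r5:1
cycle 4: CDB Add1=4; issue ADD r4<-Add1 // r0:3,r1:5,r2:Add2,r3:Mul1,r4:Add1,r5:1
cycle 5: CDB Add2=2; issue MUL r3<-Mul2 // r0:3,r1:5,r2:2,r3:Mul2,r4:Add1,r5:1
cycle 6: issue SUB r1<-Add2 // r0:3,r1:Add2,r2:2,r3:Mul2,r4:Add1,r5:1
cycle 7: stall // r0:3,r1:Add2,r2:2,r3:Mul2,r4:Add1,r5:1
cycle 8: CDB Add1=4; stall // r0:3,r1:Add2,r2:2,r3:Mul2,r4:4,r5:1
cycle 9: stall // r0:3,r1:Add2,r2:2,r3:Mul2,r4:4,r5:1
cycle 10: CDB Mul1=8; issue MUL r4<-Mul1 // r0:3,r1:Add2,r2:2,r3:Mul2,r4:Mul1,r5:1
cycle 11: CDB Add2=1; stall // r0:3,r1:1,r2:2,r3:Mul2,r4:Mul1,r5:1
cycle 12: CDB Mul2=9; issue MUL r3<-Mul2 // r0:3,r1:1,r2:2,r3:Mul2,r4:Mul1,r5:1
cycle 13: issue SUB r2<-Add1 // r0:3,r1:1,r2:Add1,r3:Mul2,r4:Mul1,r5:1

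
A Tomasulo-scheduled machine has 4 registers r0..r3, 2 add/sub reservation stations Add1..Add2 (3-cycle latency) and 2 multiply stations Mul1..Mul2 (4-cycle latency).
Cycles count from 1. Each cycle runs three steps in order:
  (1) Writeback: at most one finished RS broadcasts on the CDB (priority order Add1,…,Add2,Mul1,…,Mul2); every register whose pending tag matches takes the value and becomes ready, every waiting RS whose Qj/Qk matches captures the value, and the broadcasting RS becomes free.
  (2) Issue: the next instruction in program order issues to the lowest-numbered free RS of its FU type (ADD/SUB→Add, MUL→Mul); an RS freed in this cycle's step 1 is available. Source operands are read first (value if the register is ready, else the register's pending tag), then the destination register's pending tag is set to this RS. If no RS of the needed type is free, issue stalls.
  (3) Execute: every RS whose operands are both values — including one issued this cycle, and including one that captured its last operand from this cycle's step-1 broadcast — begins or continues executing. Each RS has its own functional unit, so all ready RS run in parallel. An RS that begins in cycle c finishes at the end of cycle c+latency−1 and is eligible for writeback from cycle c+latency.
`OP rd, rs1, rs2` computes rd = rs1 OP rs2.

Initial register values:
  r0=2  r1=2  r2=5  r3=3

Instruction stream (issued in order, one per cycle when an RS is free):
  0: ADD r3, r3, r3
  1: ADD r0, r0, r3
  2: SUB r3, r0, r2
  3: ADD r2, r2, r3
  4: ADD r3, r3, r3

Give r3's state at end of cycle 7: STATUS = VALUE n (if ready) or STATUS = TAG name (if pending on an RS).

STATUS = TAG Add1

c1: issue ADD r3<-Add1 | r0:2,r1:2,r2:5,r3:Add1
c2: issue ADD r0<-Add2 | r0:Add2,r1:2,r2:5,r3:Add1
c3: stall | r0:Add2,r1:2,r2:5,r3:Add1
c4: CDB Add1=6; issue SUB r3<-Add1 | r0:Add2,r1:2,r2:5,r3:Add1
c5: stall | r0:Add2,r1:2,r2:5,r3:Add1
c6: stall | r0:Add2,r1:2,r2:5,r3:Add1
c7: CDB Add2=8; issue ADD r2<-Add2 | r0:8,r1:2,r2:Add2,r3:Add1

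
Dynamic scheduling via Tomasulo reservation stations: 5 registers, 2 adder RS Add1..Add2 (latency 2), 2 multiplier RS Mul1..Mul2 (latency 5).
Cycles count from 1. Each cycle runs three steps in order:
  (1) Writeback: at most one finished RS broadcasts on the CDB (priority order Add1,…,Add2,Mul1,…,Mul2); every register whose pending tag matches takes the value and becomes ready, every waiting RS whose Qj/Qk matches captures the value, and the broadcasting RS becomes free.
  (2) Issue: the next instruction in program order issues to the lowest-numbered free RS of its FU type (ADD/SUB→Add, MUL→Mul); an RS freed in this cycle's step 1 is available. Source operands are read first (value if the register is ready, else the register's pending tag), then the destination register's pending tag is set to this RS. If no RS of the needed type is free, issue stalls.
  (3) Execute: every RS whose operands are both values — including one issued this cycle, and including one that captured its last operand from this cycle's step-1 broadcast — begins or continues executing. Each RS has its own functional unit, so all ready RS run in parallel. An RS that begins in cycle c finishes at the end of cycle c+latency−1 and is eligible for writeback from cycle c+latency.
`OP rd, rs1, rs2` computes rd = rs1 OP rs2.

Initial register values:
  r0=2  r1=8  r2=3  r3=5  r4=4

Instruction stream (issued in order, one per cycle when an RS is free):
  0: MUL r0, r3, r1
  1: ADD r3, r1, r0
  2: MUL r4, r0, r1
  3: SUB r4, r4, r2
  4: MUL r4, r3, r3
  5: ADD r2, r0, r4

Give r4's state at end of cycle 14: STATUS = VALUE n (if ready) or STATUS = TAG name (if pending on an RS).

STATUS = VALUE 2304

  c1: issue MUL r0<-Mul1  regs: r0:Mul1,r1:8,r2:3,r3:5,r4:4
  c2: issue ADD r3<-Add1  regs: r0:Mul1,r1:8,r2:3,r3:Add1,r4:4
  c3: issue MUL r4<-Mul2  regs: r0:Mul1,r1:8,r2:3,r3:Add1,r4:Mul2
  c4: issue SUB r4<-Add2  regs: r0:Mul1,r1:8,r2:3,r3:Add1,r4:Add2
  c5: stall  regs: r0:Mul1,r1:8,r2:3,r3:Add1,r4:Add2
  c6: CDB Mul1=40; issue MUL r4<-Mul1  regs: r0:40,r1:8,r2:3,r3:Add1,r4:Mul1
  c7: stall  regs: r0:40,r1:8,r2:3,r3:Add1,r4:Mul1
  c8: CDB Add1=48; issue ADD r2<-Add1  regs: r0:40,r1:8,r2:Add1,r3:48,r4:Mul1
  c9: -  regs: r0:40,r1:8,r2:Add1,r3:48,r4:Mul1
  c10: -  regs: r0:40,r1:8,r2:Add1,r3:48,r4:Mul1
  c11: CDB Mul2=320  regs: r0:40,r1:8,r2:Add1,r3:48,r4:Mul1
  c12: -  regs: r0:40,r1:8,r2:Add1,r3:48,r4:Mul1
  c13: CDB Add2=317  regs: r0:40,r1:8,r2:Add1,r3:48,r4:Mul1
  c14: CDB Mul1=2304  regs: r0:40,r1:8,r2:Add1,r3:48,r4:2304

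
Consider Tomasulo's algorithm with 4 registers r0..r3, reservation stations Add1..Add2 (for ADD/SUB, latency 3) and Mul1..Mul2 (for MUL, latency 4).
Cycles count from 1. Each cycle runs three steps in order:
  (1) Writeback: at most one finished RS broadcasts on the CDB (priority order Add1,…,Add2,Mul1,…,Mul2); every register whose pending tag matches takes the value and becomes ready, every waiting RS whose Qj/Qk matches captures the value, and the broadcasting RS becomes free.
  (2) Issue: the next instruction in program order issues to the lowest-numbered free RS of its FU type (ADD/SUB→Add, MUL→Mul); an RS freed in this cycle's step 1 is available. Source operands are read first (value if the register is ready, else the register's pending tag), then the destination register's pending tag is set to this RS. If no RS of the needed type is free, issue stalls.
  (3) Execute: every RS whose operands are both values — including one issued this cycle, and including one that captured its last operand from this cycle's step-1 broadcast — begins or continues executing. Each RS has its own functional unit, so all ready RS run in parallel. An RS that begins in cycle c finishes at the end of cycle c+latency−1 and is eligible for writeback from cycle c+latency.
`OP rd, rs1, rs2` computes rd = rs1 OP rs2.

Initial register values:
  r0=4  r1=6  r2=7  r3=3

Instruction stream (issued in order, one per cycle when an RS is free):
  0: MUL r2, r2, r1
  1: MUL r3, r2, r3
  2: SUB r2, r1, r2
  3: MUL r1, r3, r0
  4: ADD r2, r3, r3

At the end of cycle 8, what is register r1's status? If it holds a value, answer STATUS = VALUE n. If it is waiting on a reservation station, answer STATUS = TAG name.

STATUS = TAG Mul1

c1: issue MUL r2<-Mul1 | r0:4,r1:6,r2:Mul1,r3:3
c2: issue MUL r3<-Mul2 | r0:4,r1:6,r2:Mul1,r3:Mul2
c3: issue SUB r2<-Add1 | r0:4,r1:6,r2:Add1,r3:Mul2
c4: stall | r0:4,r1:6,r2:Add1,r3:Mul2
c5: CDB Mul1=42; issue MUL r1<-Mul1 | r0:4,r1:Mul1,r2:Add1,r3:Mul2
c6: issue ADD r2<-Add2 | r0:4,r1:Mul1,r2:Add2,r3:Mul2
c7: - | r0:4,r1:Mul1,r2:Add2,r3:Mul2
c8: CDB Add1=-36 | r0:4,r1:Mul1,r2:Add2,r3:Mul2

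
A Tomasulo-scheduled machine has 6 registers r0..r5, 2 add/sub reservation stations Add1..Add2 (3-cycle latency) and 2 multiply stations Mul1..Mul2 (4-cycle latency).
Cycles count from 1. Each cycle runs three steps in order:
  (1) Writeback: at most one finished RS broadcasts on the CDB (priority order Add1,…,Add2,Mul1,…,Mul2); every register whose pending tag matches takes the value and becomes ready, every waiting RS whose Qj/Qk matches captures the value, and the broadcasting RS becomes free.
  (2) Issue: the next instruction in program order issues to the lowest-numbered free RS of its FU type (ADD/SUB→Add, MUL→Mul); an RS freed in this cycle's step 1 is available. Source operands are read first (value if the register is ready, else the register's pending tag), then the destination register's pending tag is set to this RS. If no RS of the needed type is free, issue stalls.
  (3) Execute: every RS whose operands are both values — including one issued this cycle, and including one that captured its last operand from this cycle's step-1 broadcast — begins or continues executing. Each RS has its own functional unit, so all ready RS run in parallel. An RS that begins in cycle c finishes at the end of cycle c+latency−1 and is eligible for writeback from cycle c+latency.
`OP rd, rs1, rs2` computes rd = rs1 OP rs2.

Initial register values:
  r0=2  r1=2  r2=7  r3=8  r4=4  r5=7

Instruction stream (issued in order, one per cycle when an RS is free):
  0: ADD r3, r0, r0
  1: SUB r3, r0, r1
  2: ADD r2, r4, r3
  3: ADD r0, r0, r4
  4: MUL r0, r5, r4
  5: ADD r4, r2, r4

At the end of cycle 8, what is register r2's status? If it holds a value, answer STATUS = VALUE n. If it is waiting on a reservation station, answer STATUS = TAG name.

c1: issue ADD r3<-Add1 | r0:2,r1:2,r2:7,r3:Add1,r4:4,r5:7
c2: issue SUB r3<-Add2 | r0:2,r1:2,r2:7,r3:Add2,r4:4,r5:7
c3: stall | r0:2,r1:2,r2:7,r3:Add2,r4:4,r5:7
c4: CDB Add1=4; issue ADD r2<-Add1 | r0:2,r1:2,r2:Add1,r3:Add2,r4:4,r5:7
c5: CDB Add2=0; issue ADD r0<-Add2 | r0:Add2,r1:2,r2:Add1,r3:0,r4:4,r5:7
c6: issue MUL r0<-Mul1 | r0:Mul1,r1:2,r2:Add1,r3:0,r4:4,r5:7
c7: stall | r0:Mul1,r1:2,r2:Add1,r3:0,r4:4,r5:7
c8: CDB Add1=4; issue ADD r4<-Add1 | r0:Mul1,r1:2,r2:4,r3:0,r4:Add1,r5:7

STATUS = VALUE 4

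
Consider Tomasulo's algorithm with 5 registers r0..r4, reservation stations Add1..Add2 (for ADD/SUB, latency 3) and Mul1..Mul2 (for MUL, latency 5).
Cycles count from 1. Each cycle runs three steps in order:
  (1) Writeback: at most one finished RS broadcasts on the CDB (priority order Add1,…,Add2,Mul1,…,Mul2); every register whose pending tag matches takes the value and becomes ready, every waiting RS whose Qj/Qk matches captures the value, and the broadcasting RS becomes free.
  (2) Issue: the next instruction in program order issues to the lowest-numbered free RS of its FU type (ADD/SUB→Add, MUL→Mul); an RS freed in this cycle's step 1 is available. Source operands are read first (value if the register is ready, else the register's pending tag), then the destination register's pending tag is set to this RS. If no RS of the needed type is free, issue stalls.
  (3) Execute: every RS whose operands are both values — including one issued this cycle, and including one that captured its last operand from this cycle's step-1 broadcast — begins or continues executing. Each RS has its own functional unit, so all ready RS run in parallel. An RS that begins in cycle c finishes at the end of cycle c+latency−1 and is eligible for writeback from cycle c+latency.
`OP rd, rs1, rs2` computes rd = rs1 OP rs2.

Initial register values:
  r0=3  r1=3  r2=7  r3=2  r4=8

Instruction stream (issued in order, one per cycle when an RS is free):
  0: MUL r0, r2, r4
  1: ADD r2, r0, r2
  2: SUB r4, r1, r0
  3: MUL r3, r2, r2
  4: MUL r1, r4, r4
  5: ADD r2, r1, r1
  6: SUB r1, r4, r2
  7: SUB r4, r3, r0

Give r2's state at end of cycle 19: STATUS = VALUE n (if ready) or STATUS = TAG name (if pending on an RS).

STATUS = VALUE 5618

c1: issue MUL r0<-Mul1 | r0:Mul1,r1:3,r2:7,r3:2,r4:8
c2: issue ADD r2<-Add1 | r0:Mul1,r1:3,r2:Add1,r3:2,r4:8
c3: issue SUB r4<-Add2 | r0:Mul1,r1:3,r2:Add1,r3:2,r4:Add2
c4: issue MUL r3<-Mul2 | r0:Mul1,r1:3,r2:Add1,r3:Mul2,r4:Add2
c5: stall | r0:Mul1,r1:3,r2:Add1,r3:Mul2,r4:Add2
c6: CDB Mul1=56; issue MUL r1<-Mul1 | r0:56,r1:Mul1,r2:Add1,r3:Mul2,r4:Add2
c7: stall | r0:56,r1:Mul1,r2:Add1,r3:Mul2,r4:Add2
c8: stall | r0:56,r1:Mul1,r2:Add1,r3:Mul2,r4:Add2
c9: CDB Add1=63; issue ADD r2<-Add1 | r0:56,r1:Mul1,r2:Add1,r3:Mul2,r4:Add2
c10: CDB Add2=-53; issue SUB r1<-Add2 | r0:56,r1:Add2,r2:Add1,r3:Mul2,r4:-53
c11: stall | r0:56,r1:Add2,r2:Add1,r3:Mul2,r4:-53
c12: stall | r0:56,r1:Add2,r2:Add1,r3:Mul2,r4:-53
c13: stall | r0:56,r1:Add2,r2:Add1,r3:Mul2,r4:-53
c14: CDB Mul2=3969; stall | r0:56,r1:Add2,r2:Add1,r3:3969,r4:-53
c15: CDB Mul1=2809; stall | r0:56,r1:Add2,r2:Add1,r3:3969,r4:-53
c16: stall | r0:56,r1:Add2,r2:Add1,r3:3969,r4:-53
c17: stall | r0:56,r1:Add2,r2:Add1,r3:3969,r4:-53
c18: CDB Add1=5618; issue SUB r4<-Add1 | r0:56,r1:Add2,r2:5618,r3:3969,r4:Add1
c19: - | r0:56,r1:Add2,r2:5618,r3:3969,r4:Add1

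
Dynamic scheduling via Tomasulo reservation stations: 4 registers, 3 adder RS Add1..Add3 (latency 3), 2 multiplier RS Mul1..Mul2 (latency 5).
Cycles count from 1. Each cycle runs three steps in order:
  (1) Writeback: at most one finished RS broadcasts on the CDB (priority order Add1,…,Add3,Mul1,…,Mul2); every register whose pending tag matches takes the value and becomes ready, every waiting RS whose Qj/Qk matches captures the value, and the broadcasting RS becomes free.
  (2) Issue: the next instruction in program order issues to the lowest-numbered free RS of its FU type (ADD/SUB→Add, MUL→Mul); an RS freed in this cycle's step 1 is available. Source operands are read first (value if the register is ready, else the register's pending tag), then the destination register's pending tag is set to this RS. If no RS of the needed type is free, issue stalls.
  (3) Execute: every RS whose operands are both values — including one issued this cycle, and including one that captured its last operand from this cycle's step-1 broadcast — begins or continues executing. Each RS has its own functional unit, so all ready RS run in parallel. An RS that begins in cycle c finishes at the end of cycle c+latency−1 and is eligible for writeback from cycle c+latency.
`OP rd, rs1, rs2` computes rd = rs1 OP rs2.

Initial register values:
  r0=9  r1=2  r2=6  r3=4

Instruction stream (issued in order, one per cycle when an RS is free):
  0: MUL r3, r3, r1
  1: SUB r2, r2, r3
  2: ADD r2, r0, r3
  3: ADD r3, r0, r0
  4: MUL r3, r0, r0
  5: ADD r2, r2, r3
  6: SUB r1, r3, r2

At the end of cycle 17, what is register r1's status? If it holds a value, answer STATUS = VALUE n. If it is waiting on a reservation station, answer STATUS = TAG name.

cycle 1: issue MUL r3<-Mul1 // r0:9,r1:2,r2:6,r3:Mul1
cycle 2: issue SUB r2<-Add1 // r0:9,r1:2,r2:Add1,r3:Mul1
cycle 3: issue ADD r2<-Add2 // r0:9,r1:2,r2:Add2,r3:Mul1
cycle 4: issue ADD r3<-Add3 // r0:9,r1:2,r2:Add2,r3:Add3
cycle 5: issue MUL r3<-Mul2 // r0:9,r1:2,r2:Add2,r3:Mul2
cycle 6: CDB Mul1=8; stall // r0:9,r1:2,r2:Add2,r3:Mul2
cycle 7: CDB Add3=18; issue ADD r2<-Add3 // r0:9,r1:2,r2:Add3,r3:Mul2
cycle 8: stall // r0:9,r1:2,r2:Add3,r3:Mul2
cycle 9: CDB Add1=-2; issue SUB r1<-Add1 // r0:9,r1:Add1,r2:Add3,r3:Mul2
cycle 10: CDB Add2=17 // r0:9,r1:Add1,r2:Add3,r3:Mul2
cycle 11: CDB Mul2=81 // r0:9,r1:Add1,r2:Add3,r3:81
cycle 12: - // r0:9,r1:Add1,r2:Add3,r3:81
cycle 13: - // r0:9,r1:Add1,r2:Add3,r3:81
cycle 14: CDB Add3=98 // r0:9,r1:Add1,r2:98,r3:81
cycle 15: - // r0:9,r1:Add1,r2:98,r3:81
cycle 16: - // r0:9,r1:Add1,r2:98,r3:81
cycle 17: CDB Add1=-17 // r0:9,r1:-17,r2:98,r3:81

STATUS = VALUE -17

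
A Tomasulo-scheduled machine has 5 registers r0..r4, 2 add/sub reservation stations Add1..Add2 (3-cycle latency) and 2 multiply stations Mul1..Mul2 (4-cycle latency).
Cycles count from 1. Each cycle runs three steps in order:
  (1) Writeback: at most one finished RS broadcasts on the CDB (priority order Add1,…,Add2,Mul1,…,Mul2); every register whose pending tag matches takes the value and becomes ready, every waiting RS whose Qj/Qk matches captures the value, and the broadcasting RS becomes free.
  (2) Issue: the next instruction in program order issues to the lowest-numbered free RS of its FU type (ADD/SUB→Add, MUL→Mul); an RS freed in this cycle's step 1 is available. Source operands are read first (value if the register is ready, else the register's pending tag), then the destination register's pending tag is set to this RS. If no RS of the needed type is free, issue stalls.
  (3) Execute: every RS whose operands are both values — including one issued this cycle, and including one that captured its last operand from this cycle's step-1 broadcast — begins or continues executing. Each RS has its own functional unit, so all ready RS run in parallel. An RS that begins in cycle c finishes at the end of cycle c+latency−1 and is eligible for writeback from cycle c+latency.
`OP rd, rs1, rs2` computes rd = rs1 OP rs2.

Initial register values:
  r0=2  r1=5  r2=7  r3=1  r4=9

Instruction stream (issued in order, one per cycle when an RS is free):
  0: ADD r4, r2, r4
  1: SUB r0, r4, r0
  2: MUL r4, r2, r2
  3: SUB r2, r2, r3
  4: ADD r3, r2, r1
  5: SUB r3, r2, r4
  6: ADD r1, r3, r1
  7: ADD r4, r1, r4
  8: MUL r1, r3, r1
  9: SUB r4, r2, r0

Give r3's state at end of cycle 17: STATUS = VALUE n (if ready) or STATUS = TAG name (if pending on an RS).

cycle 1: issue ADD r4<-Add1 // r0:2,r1:5,r2:7,r3:1,r4:Add1
cycle 2: issue SUB r0<-Add2 // r0:Add2,r1:5,r2:7,r3:1,r4:Add1
cycle 3: issue MUL r4<-Mul1 // r0:Add2,r1:5,r2:7,r3:1,r4:Mul1
cycle 4: CDB Add1=16; issue SUB r2<-Add1 // r0:Add2,r1:5,r2:Add1,r3:1,r4:Mul1
cycle 5: stall // r0:Add2,r1:5,r2:Add1,r3:1,r4:Mul1
cycle 6: stall // r0:Add2,r1:5,r2:Add1,r3:1,r4:Mul1
cycle 7: CDB Add1=6; issue ADD r3<-Add1 // r0:Add2,r1:5,r2:6,r3:Add1,r4:Mul1
cycle 8: CDB Add2=14; issue SUB r3<-Add2 // r0:14,r1:5,r2:6,r3:Add2,r4:Mul1
cycle 9: CDB Mul1=49; stall // r0:14,r1:5,r2:6,r3:Add2,r4:49
cycle 10: CDB Add1=11; issue ADD r1<-Add1 // r0:14,r1:Add1,r2:6,r3:Add2,r4:49
cycle 11: stall // r0:14,r1:Add1,r2:6,r3:Add2,r4:49
cycle 12: CDB Add2=-43; issue ADD r4<-Add2 // r0:14,r1:Add1,r2:6,r3:-43,r4:Add2
cycle 13: issue MUL r1<-Mul1 // r0:14,r1:Mul1,r2:6,r3:-43,r4:Add2
cycle 14: stall // r0:14,r1:Mul1,r2:6,r3:-43,r4:Add2
cycle 15: CDB Add1=-38; issue SUB r4<-Add1 // r0:14,r1:Mul1,r2:6,r3:-43,r4:Add1
cycle 16: - // r0:14,r1:Mul1,r2:6,r3:-43,r4:Add1
cycle 17: - // r0:14,r1:Mul1,r2:6,r3:-43,r4:Add1

STATUS = VALUE -43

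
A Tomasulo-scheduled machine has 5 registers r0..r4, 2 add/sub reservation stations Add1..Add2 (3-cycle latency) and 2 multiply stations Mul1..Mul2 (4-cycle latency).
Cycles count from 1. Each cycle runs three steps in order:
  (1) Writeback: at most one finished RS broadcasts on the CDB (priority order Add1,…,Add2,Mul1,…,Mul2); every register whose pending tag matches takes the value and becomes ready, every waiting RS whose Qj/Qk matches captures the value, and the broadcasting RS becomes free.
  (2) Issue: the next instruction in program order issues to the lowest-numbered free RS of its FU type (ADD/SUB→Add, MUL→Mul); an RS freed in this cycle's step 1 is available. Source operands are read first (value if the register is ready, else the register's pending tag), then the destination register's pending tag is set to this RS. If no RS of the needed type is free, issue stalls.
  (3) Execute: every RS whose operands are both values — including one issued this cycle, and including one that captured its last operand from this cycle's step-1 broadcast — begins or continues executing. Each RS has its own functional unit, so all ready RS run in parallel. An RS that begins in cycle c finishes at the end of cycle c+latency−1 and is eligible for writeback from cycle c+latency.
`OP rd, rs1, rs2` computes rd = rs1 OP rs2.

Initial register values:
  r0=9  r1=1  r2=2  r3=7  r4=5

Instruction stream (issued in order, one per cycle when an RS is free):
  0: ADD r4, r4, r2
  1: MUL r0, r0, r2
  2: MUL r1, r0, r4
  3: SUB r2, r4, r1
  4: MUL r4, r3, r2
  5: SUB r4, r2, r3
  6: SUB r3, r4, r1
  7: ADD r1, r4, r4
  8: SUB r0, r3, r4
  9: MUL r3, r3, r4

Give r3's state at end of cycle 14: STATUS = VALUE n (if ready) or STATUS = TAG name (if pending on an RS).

STATUS = TAG Add1

c1: issue ADD r4<-Add1 | r0:9,r1:1,r2:2,r3:7,r4:Add1
c2: issue MUL r0<-Mul1 | r0:Mul1,r1:1,r2:2,r3:7,r4:Add1
c3: issue MUL r1<-Mul2 | r0:Mul1,r1:Mul2,r2:2,r3:7,r4:Add1
c4: CDB Add1=7; issue SUB r2<-Add1 | r0:Mul1,r1:Mul2,r2:Add1,r3:7,r4:7
c5: stall | r0:Mul1,r1:Mul2,r2:Add1,r3:7,r4:7
c6: CDB Mul1=18; issue MUL r4<-Mul1 | r0:18,r1:Mul2,r2:Add1,r3:7,r4:Mul1
c7: issue SUB r4<-Add2 | r0:18,r1:Mul2,r2:Add1,r3:7,r4:Add2
c8: stall | r0:18,r1:Mul2,r2:Add1,r3:7,r4:Add2
c9: stall | r0:18,r1:Mul2,r2:Add1,r3:7,r4:Add2
c10: CDB Mul2=126; stall | r0:18,r1:126,r2:Add1,r3:7,r4:Add2
c11: stall | r0:18,r1:126,r2:Add1,r3:7,r4:Add2
c12: stall | r0:18,r1:126,r2:Add1,r3:7,r4:Add2
c13: CDB Add1=-119; issue SUB r3<-Add1 | r0:18,r1:126,r2:-119,r3:Add1,r4:Add2
c14: stall | r0:18,r1:126,r2:-119,r3:Add1,r4:Add2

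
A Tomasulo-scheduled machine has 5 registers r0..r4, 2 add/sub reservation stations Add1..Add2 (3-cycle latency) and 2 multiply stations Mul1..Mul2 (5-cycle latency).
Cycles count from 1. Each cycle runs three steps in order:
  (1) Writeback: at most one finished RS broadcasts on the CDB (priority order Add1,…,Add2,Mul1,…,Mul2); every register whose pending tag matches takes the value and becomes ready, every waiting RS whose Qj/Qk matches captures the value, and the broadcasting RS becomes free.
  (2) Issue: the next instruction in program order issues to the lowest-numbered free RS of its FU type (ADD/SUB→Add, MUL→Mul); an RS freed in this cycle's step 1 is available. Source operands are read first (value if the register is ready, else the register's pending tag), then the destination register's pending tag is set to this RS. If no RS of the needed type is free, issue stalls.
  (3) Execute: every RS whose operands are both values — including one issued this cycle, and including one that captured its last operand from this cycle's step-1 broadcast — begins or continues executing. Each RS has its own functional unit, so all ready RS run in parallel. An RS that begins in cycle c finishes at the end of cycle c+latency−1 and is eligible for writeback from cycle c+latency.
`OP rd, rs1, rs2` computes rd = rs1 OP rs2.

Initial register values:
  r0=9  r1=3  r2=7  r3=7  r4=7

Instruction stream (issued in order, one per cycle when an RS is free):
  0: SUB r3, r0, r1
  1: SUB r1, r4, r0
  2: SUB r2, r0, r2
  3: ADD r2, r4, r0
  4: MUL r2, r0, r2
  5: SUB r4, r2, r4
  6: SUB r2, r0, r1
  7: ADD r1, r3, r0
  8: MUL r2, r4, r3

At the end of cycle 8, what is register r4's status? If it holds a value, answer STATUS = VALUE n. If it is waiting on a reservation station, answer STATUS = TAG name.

STATUS = TAG Add1

cycle 1: issue SUB r3<-Add1 // r0:9,r1:3,r2:7,r3:Add1,r4:7
cycle 2: issue SUB r1<-Add2 // r0:9,r1:Add2,r2:7,r3:Add1,r4:7
cycle 3: stall // r0:9,r1:Add2,r2:7,r3:Add1,r4:7
cycle 4: CDB Add1=6; issue SUB r2<-Add1 // r0:9,r1:Add2,r2:Add1,r3:6,r4:7
cycle 5: CDB Add2=-2; issue ADD r2<-Add2 // r0:9,r1:-2,r2:Add2,r3:6,r4:7
cycle 6: issue MUL r2<-Mul1 // r0:9,r1:-2,r2:Mul1,r3:6,r4:7
cycle 7: CDB Add1=2; issue SUB r4<-Add1 // r0:9,r1:-2,r2:Mul1,r3:6,r4:Add1
cycle 8: CDB Add2=16; issue SUB r2<-Add2 // r0:9,r1:-2,r2:Add2,r3:6,r4:Add1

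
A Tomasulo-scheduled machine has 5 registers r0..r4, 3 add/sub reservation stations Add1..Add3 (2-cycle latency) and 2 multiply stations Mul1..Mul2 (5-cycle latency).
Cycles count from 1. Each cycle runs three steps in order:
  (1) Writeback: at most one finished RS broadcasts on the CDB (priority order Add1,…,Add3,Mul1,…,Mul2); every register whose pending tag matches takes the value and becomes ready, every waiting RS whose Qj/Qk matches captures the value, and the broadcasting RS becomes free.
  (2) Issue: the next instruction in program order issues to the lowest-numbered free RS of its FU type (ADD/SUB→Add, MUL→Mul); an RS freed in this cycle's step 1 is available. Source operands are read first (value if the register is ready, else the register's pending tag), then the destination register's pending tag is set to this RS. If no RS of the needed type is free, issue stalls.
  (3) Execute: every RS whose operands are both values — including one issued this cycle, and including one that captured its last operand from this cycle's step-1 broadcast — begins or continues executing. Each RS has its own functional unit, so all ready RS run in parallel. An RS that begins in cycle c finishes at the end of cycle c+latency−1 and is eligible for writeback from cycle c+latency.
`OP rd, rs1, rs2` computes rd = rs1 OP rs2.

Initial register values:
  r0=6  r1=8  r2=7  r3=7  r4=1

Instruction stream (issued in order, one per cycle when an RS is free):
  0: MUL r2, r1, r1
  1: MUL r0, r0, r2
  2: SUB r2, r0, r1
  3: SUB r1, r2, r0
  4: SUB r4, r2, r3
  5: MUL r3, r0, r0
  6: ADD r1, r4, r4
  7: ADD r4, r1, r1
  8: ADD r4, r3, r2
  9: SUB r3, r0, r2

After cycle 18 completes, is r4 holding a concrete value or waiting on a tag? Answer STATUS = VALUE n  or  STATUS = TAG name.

  c1: issue MUL r2<-Mul1  regs: r0:6,r1:8,r2:Mul1,r3:7,r4:1
  c2: issue MUL r0<-Mul2  regs: r0:Mul2,r1:8,r2:Mul1,r3:7,r4:1
  c3: issue SUB r2<-Add1  regs: r0:Mul2,r1:8,r2:Add1,r3:7,r4:1
  c4: issue SUB r1<-Add2  regs: r0:Mul2,r1:Add2,r2:Add1,r3:7,r4:1
  c5: issue SUB r4<-Add3  regs: r0:Mul2,r1:Add2,r2:Add1,r3:7,r4:Add3
  c6: CDB Mul1=64; issue MUL r3<-Mul1  regs: r0:Mul2,r1:Add2,r2:Add1,r3:Mul1,r4:Add3
  c7: stall  regs: r0:Mul2,r1:Add2,r2:Add1,r3:Mul1,r4:Add3
  c8: stall  regs: r0:Mul2,r1:Add2,r2:Add1,r3:Mul1,r4:Add3
  c9: stall  regs: r0:Mul2,r1:Add2,r2:Add1,r3:Mul1,r4:Add3
  c10: stall  regs: r0:Mul2,r1:Add2,r2:Add1,r3:Mul1,r4:Add3
  c11: CDB Mul2=384; stall  regs: r0:384,r1:Add2,r2:Add1,r3:Mul1,r4:Add3
  c12: stall  regs: r0:384,r1:Add2,r2:Add1,r3:Mul1,r4:Add3
  c13: CDB Add1=376; issue ADD r1<-Add1  regs: r0:384,r1:Add1,r2:376,r3:Mul1,r4:Add3
  c14: stall  regs: r0:384,r1:Add1,r2:376,r3:Mul1,r4:Add3
  c15: CDB Add2=-8; issue ADD r4<-Add2  regs: r0:384,r1:Add1,r2:376,r3:Mul1,r4:Add2
  c16: CDB Add3=369; issue ADD r4<-Add3  regs: r0:384,r1:Add1,r2:376,r3:Mul1,r4:Add3
  c17: CDB Mul1=147456; stall  regs: r0:384,r1:Add1,r2:376,r3:147456,r4:Add3
  c18: CDB Add1=738; issue SUB r3<-Add1  regs: r0:384,r1:738,r2:376,r3:Add1,r4:Add3

STATUS = TAG Add3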